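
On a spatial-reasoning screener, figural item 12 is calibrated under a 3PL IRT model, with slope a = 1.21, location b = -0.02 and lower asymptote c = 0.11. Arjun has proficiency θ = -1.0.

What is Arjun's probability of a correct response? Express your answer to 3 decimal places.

P(θ) = c + (1 − c) · 1 / (1 + exp(−a(θ − b)))
Exponent: 1.21 × (-1.0 − (-0.02)) = -1.1858
1/(1 + e^{1.1858}) = 0.2340
P = 0.11 + 0.89 × 0.2340 = 0.3183

0.318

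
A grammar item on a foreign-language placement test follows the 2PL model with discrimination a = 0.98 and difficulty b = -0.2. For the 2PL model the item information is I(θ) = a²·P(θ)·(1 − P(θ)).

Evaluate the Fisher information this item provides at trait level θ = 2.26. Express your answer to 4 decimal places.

0.0726

P = 1/(1+e^{-2.4108}) = 0.9176
P(1−P) = 0.9176 × 0.0824 = 0.0756
I = a² × P(1−P) = 0.98² × 0.0756 = 0.07258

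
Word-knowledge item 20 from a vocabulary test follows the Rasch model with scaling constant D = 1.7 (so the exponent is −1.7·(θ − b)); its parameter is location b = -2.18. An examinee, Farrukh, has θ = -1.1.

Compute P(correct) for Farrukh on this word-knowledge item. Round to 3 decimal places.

P(θ) = 1 / (1 + exp(−D·(θ − b)))
Exponent: 1.7 × (-1.1 − (-2.18)) = 1.8360
1/(1 + e^{-1.8360}) = 0.8625
P = 0.8625

0.862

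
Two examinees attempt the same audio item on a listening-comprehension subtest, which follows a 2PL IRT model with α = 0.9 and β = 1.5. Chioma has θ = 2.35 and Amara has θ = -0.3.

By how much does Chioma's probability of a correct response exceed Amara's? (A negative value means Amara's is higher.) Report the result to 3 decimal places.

P(θ) = 1 / (1 + exp(−α(θ − β)))
P(Chioma) = 0.6824  [exponent 0.7650]
P(Amara) = 0.1652  [exponent -1.6200]
Difference = 0.6824 − 0.1652 = 0.5172

0.517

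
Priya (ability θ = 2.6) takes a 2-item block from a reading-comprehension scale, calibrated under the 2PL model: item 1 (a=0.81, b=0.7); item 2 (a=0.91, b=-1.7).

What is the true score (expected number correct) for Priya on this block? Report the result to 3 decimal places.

1.804

P(θ) = 1 / (1 + exp(−a(θ − b)))
P_1 = 1/(1+e^{-1.5390}) = 0.8233
P_2 = 1/(1+e^{-3.9130}) = 0.9804
E[score] = 0.8233 + 0.9804 = 1.8037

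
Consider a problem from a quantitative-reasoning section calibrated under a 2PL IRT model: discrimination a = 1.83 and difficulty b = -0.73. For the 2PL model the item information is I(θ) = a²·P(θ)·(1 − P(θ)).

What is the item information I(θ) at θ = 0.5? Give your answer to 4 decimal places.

P = 1/(1+e^{-2.2509}) = 0.9047
P(1−P) = 0.9047 × 0.0953 = 0.0862
I = a² × P(1−P) = 1.83² × 0.0862 = 0.28866

0.2887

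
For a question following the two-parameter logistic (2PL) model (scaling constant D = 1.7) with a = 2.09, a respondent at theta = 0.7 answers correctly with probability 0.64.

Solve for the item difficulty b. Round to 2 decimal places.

0.54

P(theta) = 1 / (1 + exp(−D·a(theta − b)))
logit(0.64) = ln(0.64/0.36) = 0.5754
b = theta − logit/(1.7·a) = 0.7 − 0.5754/3.5530 = 0.5381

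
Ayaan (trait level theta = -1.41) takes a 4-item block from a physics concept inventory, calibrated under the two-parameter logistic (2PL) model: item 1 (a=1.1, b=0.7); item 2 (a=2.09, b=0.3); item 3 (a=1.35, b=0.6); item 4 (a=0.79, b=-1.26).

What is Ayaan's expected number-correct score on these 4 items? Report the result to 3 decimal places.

P(theta) = 1 / (1 + exp(−a(theta − b)))
P_1 = 1/(1+e^{2.3210}) = 0.0894
P_2 = 1/(1+e^{3.5739}) = 0.0273
P_3 = 1/(1+e^{2.7135}) = 0.0622
P_4 = 1/(1+e^{0.1185}) = 0.4704
E[score] = 0.0894 + 0.0273 + 0.0622 + 0.4704 = 0.6493

0.649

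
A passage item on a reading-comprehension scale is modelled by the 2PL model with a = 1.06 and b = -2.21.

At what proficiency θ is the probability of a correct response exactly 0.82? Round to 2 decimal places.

P(θ) = 1 / (1 + exp(−a(θ − b)))
logit = ln(0.8200/0.1800) = 1.5163
θ = b + logit/(a) = -2.21 + 1.5163/1.0600 = -0.7795

-0.78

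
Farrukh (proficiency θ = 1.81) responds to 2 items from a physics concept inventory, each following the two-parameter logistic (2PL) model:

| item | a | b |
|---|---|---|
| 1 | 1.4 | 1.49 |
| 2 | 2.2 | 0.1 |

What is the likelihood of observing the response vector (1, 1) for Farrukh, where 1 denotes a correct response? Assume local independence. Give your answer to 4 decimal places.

P(θ) = 1 / (1 + exp(−a(θ − b)))
P_1 = 1/(1+e^{-0.4480}) = 0.6102
P_2 = 1/(1+e^{-3.7620}) = 0.9773
L = P_1 × P_2 = 0.6102 × 0.9773 = 0.59631

0.5963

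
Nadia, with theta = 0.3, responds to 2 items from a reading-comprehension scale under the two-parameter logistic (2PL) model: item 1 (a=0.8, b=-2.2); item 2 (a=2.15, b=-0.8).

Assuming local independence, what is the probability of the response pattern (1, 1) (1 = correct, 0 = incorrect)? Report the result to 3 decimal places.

0.805

P(theta) = 1 / (1 + exp(−a(theta − b)))
P_1 = 1/(1+e^{-2.0000}) = 0.8808
P_2 = 1/(1+e^{-2.3650}) = 0.9141
L = P_1 × P_2 = 0.8808 × 0.9141 = 0.80515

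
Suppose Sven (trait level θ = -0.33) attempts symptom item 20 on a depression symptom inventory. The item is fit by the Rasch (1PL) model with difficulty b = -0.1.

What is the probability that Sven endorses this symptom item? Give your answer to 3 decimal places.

P(θ) = 1 / (1 + exp(−(θ − b)))
Exponent: (-0.33 − (-0.1)) = -0.2300
1/(1 + e^{0.2300}) = 0.4428
P = 0.4428

0.443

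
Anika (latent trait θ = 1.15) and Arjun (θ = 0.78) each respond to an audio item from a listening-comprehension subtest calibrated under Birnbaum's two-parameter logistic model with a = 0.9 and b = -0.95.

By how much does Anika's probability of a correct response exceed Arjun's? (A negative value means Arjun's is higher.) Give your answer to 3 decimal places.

0.043

P(θ) = 1 / (1 + exp(−a(θ − b)))
P(Anika) = 0.8688  [exponent 1.8900]
P(Arjun) = 0.8259  [exponent 1.5570]
Difference = 0.8688 − 0.8259 = 0.0428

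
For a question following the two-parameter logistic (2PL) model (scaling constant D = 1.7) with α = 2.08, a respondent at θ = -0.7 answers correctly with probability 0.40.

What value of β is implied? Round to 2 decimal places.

P(θ) = 1 / (1 + exp(−D·α(θ − β)))
logit(0.40) = ln(0.40/0.60) = -0.4055
β = θ − logit/(1.7·α) = -0.7 − (-0.4055)/3.5360 = -0.5853

-0.59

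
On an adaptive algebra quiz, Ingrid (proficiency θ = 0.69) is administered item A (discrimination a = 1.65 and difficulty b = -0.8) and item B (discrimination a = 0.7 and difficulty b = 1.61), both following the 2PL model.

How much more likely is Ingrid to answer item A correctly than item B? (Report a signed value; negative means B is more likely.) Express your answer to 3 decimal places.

0.577

P(θ) = 1 / (1 + exp(−a(θ − b)))
P_A = 0.9212
P_B = 0.3443
P_A − P_B = 0.5768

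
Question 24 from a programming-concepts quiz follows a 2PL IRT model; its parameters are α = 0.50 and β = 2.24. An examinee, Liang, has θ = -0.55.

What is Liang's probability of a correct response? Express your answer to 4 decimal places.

0.1986

P(θ) = 1 / (1 + exp(−α(θ − β)))
Exponent: 0.50 × (-0.55 − 2.24) = -1.3950
1/(1 + e^{1.3950}) = 0.1986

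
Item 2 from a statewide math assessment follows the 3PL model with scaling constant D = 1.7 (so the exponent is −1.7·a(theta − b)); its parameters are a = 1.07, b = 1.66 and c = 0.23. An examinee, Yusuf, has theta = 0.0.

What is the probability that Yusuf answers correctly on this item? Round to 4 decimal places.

0.2658

P(theta) = c + (1 − c) · 1 / (1 + exp(−D·a(theta − b)))
Exponent: 1.7 × 1.07 × (0.0 − 1.66) = -3.0195
1/(1 + e^{3.0195}) = 0.0466
P = 0.23 + 0.77 × 0.0466 = 0.2658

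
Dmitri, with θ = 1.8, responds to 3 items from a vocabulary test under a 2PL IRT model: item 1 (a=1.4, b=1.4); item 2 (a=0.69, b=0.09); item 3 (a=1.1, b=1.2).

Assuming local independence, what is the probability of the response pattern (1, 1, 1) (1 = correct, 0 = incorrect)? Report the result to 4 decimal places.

0.3210

P(θ) = 1 / (1 + exp(−a(θ − b)))
P_1 = 1/(1+e^{-0.5600}) = 0.6365
P_2 = 1/(1+e^{-1.1799}) = 0.7649
P_3 = 1/(1+e^{-0.6600}) = 0.6593
L = P_1 × P_2 × P_3 = 0.6365 × 0.7649 × 0.6593 = 0.32096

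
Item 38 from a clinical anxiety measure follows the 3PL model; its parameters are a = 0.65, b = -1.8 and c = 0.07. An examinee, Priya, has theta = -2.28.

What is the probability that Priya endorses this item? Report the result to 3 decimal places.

0.463

P(theta) = c + (1 − c) · 1 / (1 + exp(−a(theta − b)))
Exponent: 0.65 × (-2.28 − (-1.8)) = -0.3120
1/(1 + e^{0.3120}) = 0.4226
P = 0.07 + 0.93 × 0.4226 = 0.4630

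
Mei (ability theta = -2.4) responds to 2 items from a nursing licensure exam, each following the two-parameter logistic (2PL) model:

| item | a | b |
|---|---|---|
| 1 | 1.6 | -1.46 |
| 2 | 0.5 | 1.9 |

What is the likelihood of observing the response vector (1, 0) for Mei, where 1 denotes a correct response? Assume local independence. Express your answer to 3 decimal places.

0.163

P(theta) = 1 / (1 + exp(−a(theta − b)))
P_1 = 1/(1+e^{1.5040}) = 0.1818
P_2 = 1/(1+e^{2.1500}) = 0.1043
L = P_1 × (1−P_2) = 0.1818 × 0.8957 = 0.16286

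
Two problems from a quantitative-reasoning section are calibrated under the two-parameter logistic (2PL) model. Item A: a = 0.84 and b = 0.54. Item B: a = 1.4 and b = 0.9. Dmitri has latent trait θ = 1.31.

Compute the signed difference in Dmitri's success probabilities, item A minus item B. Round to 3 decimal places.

0.017

P(θ) = 1 / (1 + exp(−a(θ − b)))
P_A = 0.6563
P_B = 0.6397
P_A − P_B = 0.0166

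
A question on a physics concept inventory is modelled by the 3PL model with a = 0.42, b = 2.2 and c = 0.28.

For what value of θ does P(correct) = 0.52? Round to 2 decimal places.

P(θ) = c + (1 − c) · 1 / (1 + exp(−a(θ − b)))
Remove guessing floor: (0.52 − 0.28)/(1 − 0.28) = 0.3333
logit = ln(0.3333/0.6667) = -0.6931
θ = b + logit/(a) = 2.2 + (-0.6931)/0.4200 = 0.5496

0.55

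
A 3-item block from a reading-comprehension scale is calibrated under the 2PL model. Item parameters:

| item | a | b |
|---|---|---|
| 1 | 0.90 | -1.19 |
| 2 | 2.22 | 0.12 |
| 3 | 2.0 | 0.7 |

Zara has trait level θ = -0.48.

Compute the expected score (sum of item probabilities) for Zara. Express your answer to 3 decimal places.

0.950

P(θ) = 1 / (1 + exp(−a(θ − b)))
P_1 = 1/(1+e^{-0.6390}) = 0.6545
P_2 = 1/(1+e^{1.3320}) = 0.2088
P_3 = 1/(1+e^{2.3600}) = 0.0863
E[score] = 0.6545 + 0.2088 + 0.0863 = 0.9496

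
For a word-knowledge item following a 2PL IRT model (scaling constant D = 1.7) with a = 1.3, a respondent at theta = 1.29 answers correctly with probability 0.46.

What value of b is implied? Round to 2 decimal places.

P(theta) = 1 / (1 + exp(−D·a(theta − b)))
logit(0.46) = ln(0.46/0.54) = -0.1603
b = theta − logit/(1.7·a) = 1.29 − (-0.1603)/2.2100 = 1.3626

1.36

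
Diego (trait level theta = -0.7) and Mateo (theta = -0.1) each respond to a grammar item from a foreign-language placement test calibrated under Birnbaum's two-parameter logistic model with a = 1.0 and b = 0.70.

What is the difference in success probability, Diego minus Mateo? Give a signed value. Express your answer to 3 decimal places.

P(theta) = 1 / (1 + exp(−a(theta − b)))
P(Diego) = 0.1978  [exponent -1.4000]
P(Mateo) = 0.3100  [exponent -0.8000]
Difference = 0.1978 − 0.3100 = -0.1122

-0.112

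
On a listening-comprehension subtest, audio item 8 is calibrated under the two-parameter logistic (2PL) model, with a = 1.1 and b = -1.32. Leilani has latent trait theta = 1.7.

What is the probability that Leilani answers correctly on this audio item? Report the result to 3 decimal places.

P(theta) = 1 / (1 + exp(−a(theta − b)))
Exponent: 1.1 × (1.7 − (-1.32)) = 3.3220
1/(1 + e^{-3.3220}) = 0.9652

0.965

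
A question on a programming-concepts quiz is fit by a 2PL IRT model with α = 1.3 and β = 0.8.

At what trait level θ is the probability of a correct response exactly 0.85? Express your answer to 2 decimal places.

2.13

P(θ) = 1 / (1 + exp(−α(θ − β)))
logit = ln(0.8500/0.1500) = 1.7346
θ = β + logit/(α) = 0.8 + 1.7346/1.3000 = 2.1343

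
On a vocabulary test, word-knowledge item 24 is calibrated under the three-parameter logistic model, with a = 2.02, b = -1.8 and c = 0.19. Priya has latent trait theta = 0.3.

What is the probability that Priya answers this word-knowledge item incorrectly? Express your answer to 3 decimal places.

0.011

P(theta) = c + (1 − c) · 1 / (1 + exp(−a(theta − b)))
Exponent: 2.02 × (0.3 − (-1.8)) = 4.2420
1/(1 + e^{-4.2420}) = 0.9858
P = 0.19 + 0.81 × 0.9858 = 0.9885
P(incorrect) = 1 − 0.9885 = 0.0115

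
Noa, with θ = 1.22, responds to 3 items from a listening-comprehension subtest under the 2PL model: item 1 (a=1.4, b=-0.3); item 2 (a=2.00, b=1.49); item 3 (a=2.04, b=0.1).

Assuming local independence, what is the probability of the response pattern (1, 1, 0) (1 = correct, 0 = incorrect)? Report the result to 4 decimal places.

0.0304

P(θ) = 1 / (1 + exp(−a(θ − b)))
P_1 = 1/(1+e^{-2.1280}) = 0.8936
P_2 = 1/(1+e^{0.5400}) = 0.3682
P_3 = 1/(1+e^{-2.2848}) = 0.9076
L = P_1 × P_2 × (1−P_3) = 0.8936 × 0.3682 × 0.0924 = 0.03040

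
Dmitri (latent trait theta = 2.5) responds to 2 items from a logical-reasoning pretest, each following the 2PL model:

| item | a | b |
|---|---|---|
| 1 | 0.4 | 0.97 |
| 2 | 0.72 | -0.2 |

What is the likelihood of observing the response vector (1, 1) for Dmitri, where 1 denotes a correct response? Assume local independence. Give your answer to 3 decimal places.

P(theta) = 1 / (1 + exp(−a(theta − b)))
P_1 = 1/(1+e^{-0.6120}) = 0.6484
P_2 = 1/(1+e^{-1.9440}) = 0.8748
L = P_1 × P_2 = 0.6484 × 0.8748 = 0.56721

0.567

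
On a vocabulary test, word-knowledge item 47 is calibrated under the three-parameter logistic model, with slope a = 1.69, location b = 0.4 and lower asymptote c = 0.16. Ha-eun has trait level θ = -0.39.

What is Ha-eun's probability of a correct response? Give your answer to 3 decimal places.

0.335

P(θ) = c + (1 − c) · 1 / (1 + exp(−a(θ − b)))
Exponent: 1.69 × (-0.39 − 0.4) = -1.3351
1/(1 + e^{1.3351}) = 0.2083
P = 0.16 + 0.84 × 0.2083 = 0.3350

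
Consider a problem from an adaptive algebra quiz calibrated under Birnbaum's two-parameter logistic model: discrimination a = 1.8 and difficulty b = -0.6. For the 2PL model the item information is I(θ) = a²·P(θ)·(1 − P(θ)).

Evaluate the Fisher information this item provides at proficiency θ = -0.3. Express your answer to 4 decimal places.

P = 1/(1+e^{-0.5400}) = 0.6318
P(1−P) = 0.6318 × 0.3682 = 0.2326
I = a² × P(1−P) = 1.8² × 0.2326 = 0.75371

0.7537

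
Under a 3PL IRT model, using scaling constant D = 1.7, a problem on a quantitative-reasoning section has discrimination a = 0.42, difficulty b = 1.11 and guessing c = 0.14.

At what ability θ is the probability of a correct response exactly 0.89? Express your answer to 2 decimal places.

3.80

P(θ) = c + (1 − c) · 1 / (1 + exp(−D·a(θ − b)))
Remove guessing floor: (0.89 − 0.14)/(1 − 0.14) = 0.8721
logit = ln(0.8721/0.1279) = 1.9196
θ = b + logit/(1.7·a) = 1.11 + 1.9196/0.7140 = 3.7985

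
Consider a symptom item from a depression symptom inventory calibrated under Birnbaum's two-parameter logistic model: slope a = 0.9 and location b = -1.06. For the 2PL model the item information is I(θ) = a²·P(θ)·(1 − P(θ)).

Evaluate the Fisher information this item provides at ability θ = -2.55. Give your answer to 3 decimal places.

P = 1/(1+e^{1.3410}) = 0.2073
P(1−P) = 0.2073 × 0.7927 = 0.1644
I = a² × P(1−P) = 0.9² × 0.1644 = 0.13313

0.133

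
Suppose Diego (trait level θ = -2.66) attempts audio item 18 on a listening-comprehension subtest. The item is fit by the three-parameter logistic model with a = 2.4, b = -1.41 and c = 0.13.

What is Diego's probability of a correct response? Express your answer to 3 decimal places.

0.171

P(θ) = c + (1 − c) · 1 / (1 + exp(−a(θ − b)))
Exponent: 2.4 × (-2.66 − (-1.41)) = -3.0000
1/(1 + e^{3.0000}) = 0.0474
P = 0.13 + 0.87 × 0.0474 = 0.1713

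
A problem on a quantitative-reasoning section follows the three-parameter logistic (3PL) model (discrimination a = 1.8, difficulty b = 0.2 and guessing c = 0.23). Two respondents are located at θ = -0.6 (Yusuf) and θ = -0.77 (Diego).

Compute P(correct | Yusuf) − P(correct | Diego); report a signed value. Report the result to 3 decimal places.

P(θ) = c + (1 − c) · 1 / (1 + exp(−a(θ − b)))
P(Yusuf) = 0.3775  [exponent -1.4400]
P(Diego) = 0.3444  [exponent -1.7460]
Difference = 0.3775 − 0.3444 = 0.0331

0.033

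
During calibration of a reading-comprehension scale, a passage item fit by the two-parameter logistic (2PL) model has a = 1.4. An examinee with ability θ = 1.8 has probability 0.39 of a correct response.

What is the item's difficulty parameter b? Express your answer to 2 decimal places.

P(θ) = 1 / (1 + exp(−a(θ − b)))
logit(0.39) = ln(0.39/0.61) = -0.4473
b = θ − logit/(a) = 1.8 − (-0.4473)/1.4000 = 2.1195

2.12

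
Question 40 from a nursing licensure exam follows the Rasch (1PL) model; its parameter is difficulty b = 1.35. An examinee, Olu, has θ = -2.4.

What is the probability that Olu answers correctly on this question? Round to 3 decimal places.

P(θ) = 1 / (1 + exp(−(θ − b)))
Exponent: (-2.4 − 1.35) = -3.7500
1/(1 + e^{3.7500}) = 0.0230
P = 0.0230

0.023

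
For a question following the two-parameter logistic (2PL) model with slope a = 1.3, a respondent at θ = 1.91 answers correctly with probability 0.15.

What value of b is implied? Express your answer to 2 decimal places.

3.24

P(θ) = 1 / (1 + exp(−a(θ − b)))
logit(0.15) = ln(0.15/0.85) = -1.7346
b = θ − logit/(a) = 1.91 − (-1.7346)/1.3000 = 3.2443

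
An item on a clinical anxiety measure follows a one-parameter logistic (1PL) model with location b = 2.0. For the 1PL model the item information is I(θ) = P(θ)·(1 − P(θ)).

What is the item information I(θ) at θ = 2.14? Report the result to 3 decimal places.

0.249

P = 1/(1+e^{-0.1400}) = 0.5349
P(1−P) = 0.5349 × 0.4651 = 0.2488
I = P(1−P) = 0.24878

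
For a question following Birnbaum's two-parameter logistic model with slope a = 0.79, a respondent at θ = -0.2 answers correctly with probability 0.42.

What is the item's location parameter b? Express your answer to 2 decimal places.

0.21

P(θ) = 1 / (1 + exp(−a(θ − b)))
logit(0.42) = ln(0.42/0.58) = -0.3228
b = θ − logit/(a) = -0.2 − (-0.3228)/0.7900 = 0.2086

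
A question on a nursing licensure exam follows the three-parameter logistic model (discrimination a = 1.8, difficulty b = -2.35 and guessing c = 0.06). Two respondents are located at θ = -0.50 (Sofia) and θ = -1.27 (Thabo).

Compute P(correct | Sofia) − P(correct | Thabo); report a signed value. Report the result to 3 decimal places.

0.085

P(θ) = c + (1 − c) · 1 / (1 + exp(−a(θ − b)))
P(Sofia) = 0.9675  [exponent 3.3300]
P(Thabo) = 0.8823  [exponent 1.9440]
Difference = 0.9675 − 0.8823 = 0.0852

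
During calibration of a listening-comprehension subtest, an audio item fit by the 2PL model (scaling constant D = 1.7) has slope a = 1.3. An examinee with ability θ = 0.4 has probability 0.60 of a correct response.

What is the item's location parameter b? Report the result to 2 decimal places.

P(θ) = 1 / (1 + exp(−D·a(θ − b)))
logit(0.60) = ln(0.60/0.40) = 0.4055
b = θ − logit/(1.7·a) = 0.4 − 0.4055/2.2100 = 0.2165

0.22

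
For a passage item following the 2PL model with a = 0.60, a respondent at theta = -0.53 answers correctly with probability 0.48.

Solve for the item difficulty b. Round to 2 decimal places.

P(theta) = 1 / (1 + exp(−a(theta − b)))
logit(0.48) = ln(0.48/0.52) = -0.0800
b = theta − logit/(a) = -0.53 − (-0.0800)/0.6000 = -0.3966

-0.40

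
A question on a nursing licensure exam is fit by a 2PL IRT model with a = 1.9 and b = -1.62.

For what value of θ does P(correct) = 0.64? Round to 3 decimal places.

P(θ) = 1 / (1 + exp(−a(θ − b)))
logit = ln(0.6400/0.3600) = 0.5754
θ = b + logit/(a) = -1.62 + 0.5754/1.9000 = -1.3172

-1.317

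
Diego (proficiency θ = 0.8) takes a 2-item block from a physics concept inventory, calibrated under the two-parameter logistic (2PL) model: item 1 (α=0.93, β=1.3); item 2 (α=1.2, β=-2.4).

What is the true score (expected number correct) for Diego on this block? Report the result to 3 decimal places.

P(θ) = 1 / (1 + exp(−α(θ − β)))
P_1 = 1/(1+e^{0.4650}) = 0.3858
P_2 = 1/(1+e^{-3.8400}) = 0.9790
E[score] = 0.3858 + 0.9790 = 1.3648

1.365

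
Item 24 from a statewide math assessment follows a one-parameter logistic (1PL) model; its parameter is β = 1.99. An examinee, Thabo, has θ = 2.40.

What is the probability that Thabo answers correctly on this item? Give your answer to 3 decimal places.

P(θ) = 1 / (1 + exp(−(θ − β)))
Exponent: (2.40 − 1.99) = 0.4100
1/(1 + e^{-0.4100}) = 0.6011
P = 0.6011

0.601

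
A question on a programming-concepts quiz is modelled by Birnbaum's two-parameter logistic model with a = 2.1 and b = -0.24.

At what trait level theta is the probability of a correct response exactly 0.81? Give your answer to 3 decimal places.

P(theta) = 1 / (1 + exp(−a(theta − b)))
logit = ln(0.8100/0.1900) = 1.4500
theta = b + logit/(a) = -0.24 + 1.4500/2.1000 = 0.4505

0.450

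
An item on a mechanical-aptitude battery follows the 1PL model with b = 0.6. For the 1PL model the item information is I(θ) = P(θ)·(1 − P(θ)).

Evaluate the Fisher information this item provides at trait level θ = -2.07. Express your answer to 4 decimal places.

P = 1/(1+e^{2.6700}) = 0.0648
P(1−P) = 0.0648 × 0.9352 = 0.0606
I = P(1−P) = 0.06057

0.0606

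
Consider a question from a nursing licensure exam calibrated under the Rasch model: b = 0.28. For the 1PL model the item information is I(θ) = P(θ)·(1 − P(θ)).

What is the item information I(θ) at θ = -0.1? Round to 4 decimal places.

0.2412

P = 1/(1+e^{0.3800}) = 0.4061
P(1−P) = 0.4061 × 0.5939 = 0.2412
I = P(1−P) = 0.24119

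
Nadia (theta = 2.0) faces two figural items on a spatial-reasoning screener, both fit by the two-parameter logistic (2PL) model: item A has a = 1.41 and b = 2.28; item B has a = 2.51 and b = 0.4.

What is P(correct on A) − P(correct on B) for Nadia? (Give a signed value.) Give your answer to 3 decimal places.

-0.580

P(theta) = 1 / (1 + exp(−a(theta − b)))
P_A = 0.4026
P_B = 0.9823
P_A − P_B = -0.5797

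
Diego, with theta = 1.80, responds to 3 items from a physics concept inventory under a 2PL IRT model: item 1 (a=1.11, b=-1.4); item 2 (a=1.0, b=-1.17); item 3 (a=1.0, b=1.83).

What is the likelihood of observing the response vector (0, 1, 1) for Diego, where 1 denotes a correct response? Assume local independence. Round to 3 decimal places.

P(theta) = 1 / (1 + exp(−a(theta − b)))
P_1 = 1/(1+e^{-3.5520}) = 0.9721
P_2 = 1/(1+e^{-2.9700}) = 0.9512
P_3 = 1/(1+e^{0.0300}) = 0.4925
L = (1−P_1) × P_2 × P_3 = 0.0279 × 0.9512 × 0.4925 = 0.01306

0.013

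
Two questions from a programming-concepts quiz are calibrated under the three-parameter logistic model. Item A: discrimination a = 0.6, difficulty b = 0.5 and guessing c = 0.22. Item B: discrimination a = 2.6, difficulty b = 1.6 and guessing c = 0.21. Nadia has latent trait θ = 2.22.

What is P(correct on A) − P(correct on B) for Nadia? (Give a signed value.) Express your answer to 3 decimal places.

-0.074

P(θ) = c + (1 − c) · 1 / (1 + exp(−a(θ − b)))
P_A = 0.7951
P_B = 0.8686
P_A − P_B = -0.0735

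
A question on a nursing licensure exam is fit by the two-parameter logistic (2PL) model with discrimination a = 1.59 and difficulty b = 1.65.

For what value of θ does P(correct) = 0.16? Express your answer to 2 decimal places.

P(θ) = 1 / (1 + exp(−a(θ − b)))
logit = ln(0.1600/0.8400) = -1.6582
θ = b + logit/(a) = 1.65 + (-1.6582)/1.5900 = 0.6071

0.61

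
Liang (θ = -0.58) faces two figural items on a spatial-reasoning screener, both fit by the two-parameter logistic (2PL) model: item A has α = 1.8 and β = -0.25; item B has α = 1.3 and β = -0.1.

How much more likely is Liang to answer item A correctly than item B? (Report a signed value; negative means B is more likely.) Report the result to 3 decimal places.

P(θ) = 1 / (1 + exp(−α(θ − β)))
P_A = 0.3557
P_B = 0.3489
P_A − P_B = 0.0068

0.007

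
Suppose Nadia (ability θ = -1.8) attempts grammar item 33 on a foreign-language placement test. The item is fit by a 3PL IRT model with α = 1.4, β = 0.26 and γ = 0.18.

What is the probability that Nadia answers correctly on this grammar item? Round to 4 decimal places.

P(θ) = γ + (1 − γ) · 1 / (1 + exp(−α(θ − β)))
Exponent: 1.4 × (-1.8 − 0.26) = -2.8840
1/(1 + e^{2.8840}) = 0.0530
P = 0.18 + 0.82 × 0.0530 = 0.2234

0.2234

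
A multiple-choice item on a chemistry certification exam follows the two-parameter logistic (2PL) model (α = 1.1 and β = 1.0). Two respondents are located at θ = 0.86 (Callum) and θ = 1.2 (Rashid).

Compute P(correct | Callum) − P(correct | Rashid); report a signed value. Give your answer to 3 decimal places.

-0.093

P(θ) = 1 / (1 + exp(−α(θ − β)))
P(Callum) = 0.4616  [exponent -0.1540]
P(Rashid) = 0.5548  [exponent 0.2200]
Difference = 0.4616 − 0.5548 = -0.0932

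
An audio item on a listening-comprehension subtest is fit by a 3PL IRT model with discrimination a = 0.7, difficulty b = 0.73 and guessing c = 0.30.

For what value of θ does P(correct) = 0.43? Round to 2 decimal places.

-1.38

P(θ) = c + (1 − c) · 1 / (1 + exp(−a(θ − b)))
Remove guessing floor: (0.43 − 0.30)/(1 − 0.30) = 0.1857
logit = ln(0.1857/0.8143) = -1.4781
θ = b + logit/(a) = 0.73 + (-1.4781)/0.7000 = -1.3816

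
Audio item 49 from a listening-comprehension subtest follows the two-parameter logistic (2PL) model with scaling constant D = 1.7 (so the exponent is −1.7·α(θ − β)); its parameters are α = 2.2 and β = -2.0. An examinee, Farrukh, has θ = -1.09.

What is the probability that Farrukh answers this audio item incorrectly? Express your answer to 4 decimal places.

0.0322

P(θ) = 1 / (1 + exp(−D·α(θ − β)))
Exponent: 1.7 × 2.2 × (-1.09 − (-2.0)) = 3.4034
1/(1 + e^{-3.4034}) = 0.9678
P = 0.9678
P(incorrect) = 1 − 0.9678 = 0.0322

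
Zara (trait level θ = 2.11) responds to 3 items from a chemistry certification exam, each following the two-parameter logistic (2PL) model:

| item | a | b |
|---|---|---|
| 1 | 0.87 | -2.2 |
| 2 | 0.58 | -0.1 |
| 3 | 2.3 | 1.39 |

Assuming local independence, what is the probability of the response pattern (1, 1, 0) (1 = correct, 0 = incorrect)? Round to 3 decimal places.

P(θ) = 1 / (1 + exp(−a(θ − b)))
P_1 = 1/(1+e^{-3.7497}) = 0.9770
P_2 = 1/(1+e^{-1.2818}) = 0.7828
P_3 = 1/(1+e^{-1.6560}) = 0.8397
L = P_1 × P_2 × (1−P_3) = 0.9770 × 0.7828 × 0.1603 = 0.12259

0.123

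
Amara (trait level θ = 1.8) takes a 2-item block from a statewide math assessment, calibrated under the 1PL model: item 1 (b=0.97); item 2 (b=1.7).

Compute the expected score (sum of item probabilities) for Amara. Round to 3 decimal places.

1.221

P(θ) = 1 / (1 + exp(−(θ − b)))
P_1 = 1/(1+e^{-0.8300}) = 0.6964
P_2 = 1/(1+e^{-0.1000}) = 0.5250
E[score] = 0.6964 + 0.5250 = 1.2213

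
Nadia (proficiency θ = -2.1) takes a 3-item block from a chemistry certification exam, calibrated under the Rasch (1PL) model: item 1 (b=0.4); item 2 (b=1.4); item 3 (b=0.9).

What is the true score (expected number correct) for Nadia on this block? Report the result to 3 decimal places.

0.153

P(θ) = 1 / (1 + exp(−(θ − b)))
P_1 = 1/(1+e^{2.5000}) = 0.0759
P_2 = 1/(1+e^{3.5000}) = 0.0293
P_3 = 1/(1+e^{3.0000}) = 0.0474
E[score] = 0.0759 + 0.0293 + 0.0474 = 0.1526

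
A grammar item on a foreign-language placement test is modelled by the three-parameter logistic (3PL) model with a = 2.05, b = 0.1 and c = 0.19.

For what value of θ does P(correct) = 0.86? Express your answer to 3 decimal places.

P(θ) = c + (1 − c) · 1 / (1 + exp(−a(θ − b)))
Remove guessing floor: (0.86 − 0.19)/(1 − 0.19) = 0.8272
logit = ln(0.8272/0.1728) = 1.5656
θ = b + logit/(a) = 0.1 + 1.5656/2.0500 = 0.8637

0.864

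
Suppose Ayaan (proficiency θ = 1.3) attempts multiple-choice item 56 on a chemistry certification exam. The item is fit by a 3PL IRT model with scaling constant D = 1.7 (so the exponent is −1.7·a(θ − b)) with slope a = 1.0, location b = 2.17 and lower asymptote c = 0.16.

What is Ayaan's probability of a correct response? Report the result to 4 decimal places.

P(θ) = c + (1 − c) · 1 / (1 + exp(−D·a(θ − b)))
Exponent: 1.7 × 1.0 × (1.3 − 2.17) = -1.4790
1/(1 + e^{1.4790}) = 0.1856
P = 0.16 + 0.84 × 0.1856 = 0.3159

0.3159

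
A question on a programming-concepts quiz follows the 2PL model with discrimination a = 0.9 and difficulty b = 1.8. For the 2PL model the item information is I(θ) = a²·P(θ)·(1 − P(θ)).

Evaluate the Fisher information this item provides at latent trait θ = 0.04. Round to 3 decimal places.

0.114

P = 1/(1+e^{1.5840}) = 0.1702
P(1−P) = 0.1702 × 0.8298 = 0.1413
I = a² × P(1−P) = 0.9² × 0.1413 = 0.11441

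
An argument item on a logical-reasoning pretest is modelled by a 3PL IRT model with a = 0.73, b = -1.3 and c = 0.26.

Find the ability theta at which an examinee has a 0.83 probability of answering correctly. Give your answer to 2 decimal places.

0.36

P(theta) = c + (1 − c) · 1 / (1 + exp(−a(theta − b)))
Remove guessing floor: (0.83 − 0.26)/(1 − 0.26) = 0.7703
logit = ln(0.7703/0.2297) = 1.2098
theta = b + logit/(a) = -1.3 + 1.2098/0.7300 = 0.3573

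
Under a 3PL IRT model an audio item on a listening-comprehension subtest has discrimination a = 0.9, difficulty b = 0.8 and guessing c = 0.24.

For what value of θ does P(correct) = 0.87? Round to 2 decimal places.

P(θ) = c + (1 − c) · 1 / (1 + exp(−a(θ − b)))
Remove guessing floor: (0.87 − 0.24)/(1 − 0.24) = 0.8289
logit = ln(0.8289/0.1711) = 1.5782
θ = b + logit/(a) = 0.8 + 1.5782/0.9000 = 2.5535

2.55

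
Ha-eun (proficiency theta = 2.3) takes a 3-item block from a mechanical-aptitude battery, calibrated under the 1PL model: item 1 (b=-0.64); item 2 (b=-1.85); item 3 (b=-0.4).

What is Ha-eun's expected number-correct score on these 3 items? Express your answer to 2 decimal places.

2.87

P(theta) = 1 / (1 + exp(−(theta − b)))
P_1 = 1/(1+e^{-2.9400}) = 0.9498
P_2 = 1/(1+e^{-4.1500}) = 0.9845
P_3 = 1/(1+e^{-2.7000}) = 0.9370
E[score] = 0.9498 + 0.9845 + 0.9370 = 2.8713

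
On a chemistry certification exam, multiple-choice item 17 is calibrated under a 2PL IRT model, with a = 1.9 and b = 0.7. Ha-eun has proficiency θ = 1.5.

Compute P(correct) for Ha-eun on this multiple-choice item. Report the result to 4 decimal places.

0.8205

P(θ) = 1 / (1 + exp(−a(θ − b)))
Exponent: 1.9 × (1.5 − 0.7) = 1.5200
1/(1 + e^{-1.5200}) = 0.8205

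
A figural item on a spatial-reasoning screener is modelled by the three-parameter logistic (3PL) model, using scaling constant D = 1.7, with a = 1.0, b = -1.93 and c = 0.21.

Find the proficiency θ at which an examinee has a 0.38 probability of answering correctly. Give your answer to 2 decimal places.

P(θ) = c + (1 − c) · 1 / (1 + exp(−D·a(θ − b)))
Remove guessing floor: (0.38 − 0.21)/(1 − 0.21) = 0.2152
logit = ln(0.2152/0.7848) = -1.2939
θ = b + logit/(1.7·a) = -1.93 + (-1.2939)/1.7000 = -2.6911

-2.69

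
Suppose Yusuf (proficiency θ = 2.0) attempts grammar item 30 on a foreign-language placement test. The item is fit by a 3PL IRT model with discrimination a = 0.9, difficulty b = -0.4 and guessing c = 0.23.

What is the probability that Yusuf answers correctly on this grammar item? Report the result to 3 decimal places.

P(θ) = c + (1 − c) · 1 / (1 + exp(−a(θ − b)))
Exponent: 0.9 × (2.0 − (-0.4)) = 2.1600
1/(1 + e^{-2.1600}) = 0.8966
P = 0.23 + 0.77 × 0.8966 = 0.9204

0.920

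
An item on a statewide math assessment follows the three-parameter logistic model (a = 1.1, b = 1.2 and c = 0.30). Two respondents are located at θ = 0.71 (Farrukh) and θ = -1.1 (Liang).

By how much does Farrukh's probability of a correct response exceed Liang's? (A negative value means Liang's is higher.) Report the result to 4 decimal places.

0.2062

P(θ) = c + (1 − c) · 1 / (1 + exp(−a(θ − b)))
P(Farrukh) = 0.5579  [exponent -0.5390]
P(Liang) = 0.3516  [exponent -2.5300]
Difference = 0.5579 − 0.3516 = 0.2062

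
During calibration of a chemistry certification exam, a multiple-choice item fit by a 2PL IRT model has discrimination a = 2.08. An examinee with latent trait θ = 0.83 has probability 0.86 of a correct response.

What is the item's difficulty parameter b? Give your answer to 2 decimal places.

-0.04

P(θ) = 1 / (1 + exp(−a(θ − b)))
logit(0.86) = ln(0.86/0.14) = 1.8153
b = θ − logit/(a) = 0.83 − 1.8153/2.0800 = -0.0427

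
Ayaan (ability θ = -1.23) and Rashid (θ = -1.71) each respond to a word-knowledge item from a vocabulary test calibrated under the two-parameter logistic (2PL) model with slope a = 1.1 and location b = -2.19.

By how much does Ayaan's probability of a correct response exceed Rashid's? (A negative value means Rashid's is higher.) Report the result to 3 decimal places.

P(θ) = 1 / (1 + exp(−a(θ − b)))
P(Ayaan) = 0.7419  [exponent 1.0560]
P(Rashid) = 0.6290  [exponent 0.5280]
Difference = 0.7419 − 0.6290 = 0.1129

0.113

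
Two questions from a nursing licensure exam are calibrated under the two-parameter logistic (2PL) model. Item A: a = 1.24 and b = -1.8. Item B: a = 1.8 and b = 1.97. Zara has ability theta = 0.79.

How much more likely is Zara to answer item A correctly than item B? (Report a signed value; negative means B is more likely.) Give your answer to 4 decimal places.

0.8545

P(theta) = 1 / (1 + exp(−a(theta − b)))
P_A = 0.9613
P_B = 0.1068
P_A − P_B = 0.8545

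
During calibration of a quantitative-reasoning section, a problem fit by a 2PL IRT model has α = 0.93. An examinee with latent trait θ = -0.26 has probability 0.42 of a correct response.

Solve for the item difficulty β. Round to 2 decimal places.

P(θ) = 1 / (1 + exp(−α(θ − β)))
logit(0.42) = ln(0.42/0.58) = -0.3228
β = θ − logit/(α) = -0.26 − (-0.3228)/0.9300 = 0.0871

0.09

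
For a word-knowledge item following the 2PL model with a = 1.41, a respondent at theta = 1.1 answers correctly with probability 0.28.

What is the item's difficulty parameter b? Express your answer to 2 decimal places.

P(theta) = 1 / (1 + exp(−a(theta − b)))
logit(0.28) = ln(0.28/0.72) = -0.9445
b = theta − logit/(a) = 1.1 − (-0.9445)/1.4100 = 1.7698

1.77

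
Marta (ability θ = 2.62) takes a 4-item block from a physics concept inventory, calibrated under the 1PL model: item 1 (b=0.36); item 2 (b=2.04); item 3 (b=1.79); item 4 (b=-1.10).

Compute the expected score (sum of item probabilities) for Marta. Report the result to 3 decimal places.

3.219

P(θ) = 1 / (1 + exp(−(θ − b)))
P_1 = 1/(1+e^{-2.2600}) = 0.9055
P_2 = 1/(1+e^{-0.5800}) = 0.6411
P_3 = 1/(1+e^{-0.8300}) = 0.6964
P_4 = 1/(1+e^{-3.7200}) = 0.9763
E[score] = 0.9055 + 0.6411 + 0.6964 + 0.9763 = 3.2193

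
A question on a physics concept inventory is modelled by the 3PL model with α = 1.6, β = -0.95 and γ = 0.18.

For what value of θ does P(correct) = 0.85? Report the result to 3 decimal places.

P(θ) = γ + (1 − γ) · 1 / (1 + exp(−α(θ − β)))
Remove guessing floor: (0.85 − 0.18)/(1 − 0.18) = 0.8171
logit = ln(0.8171/0.1829) = 1.4966
θ = β + logit/(α) = -0.95 + 1.4966/1.6000 = -0.0146

-0.015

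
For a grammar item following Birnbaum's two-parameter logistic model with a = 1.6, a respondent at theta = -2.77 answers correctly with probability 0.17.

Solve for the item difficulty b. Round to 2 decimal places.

-1.78

P(theta) = 1 / (1 + exp(−a(theta − b)))
logit(0.17) = ln(0.17/0.83) = -1.5856
b = theta − logit/(a) = -2.77 − (-1.5856)/1.6000 = -1.7790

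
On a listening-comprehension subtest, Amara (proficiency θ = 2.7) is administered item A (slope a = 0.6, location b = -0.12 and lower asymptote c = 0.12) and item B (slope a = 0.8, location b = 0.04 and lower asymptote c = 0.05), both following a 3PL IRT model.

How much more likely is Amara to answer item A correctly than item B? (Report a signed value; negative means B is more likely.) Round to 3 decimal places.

P(θ) = c + (1 − c) · 1 / (1 + exp(−a(θ − b)))
P_A = 0.8631
P_B = 0.8989
P_A − P_B = -0.0358

-0.036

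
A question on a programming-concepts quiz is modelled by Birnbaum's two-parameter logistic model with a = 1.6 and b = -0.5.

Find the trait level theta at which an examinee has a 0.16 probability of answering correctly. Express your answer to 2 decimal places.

P(theta) = 1 / (1 + exp(−a(theta − b)))
logit = ln(0.1600/0.8400) = -1.6582
theta = b + logit/(a) = -0.5 + (-1.6582)/1.6000 = -1.5364

-1.54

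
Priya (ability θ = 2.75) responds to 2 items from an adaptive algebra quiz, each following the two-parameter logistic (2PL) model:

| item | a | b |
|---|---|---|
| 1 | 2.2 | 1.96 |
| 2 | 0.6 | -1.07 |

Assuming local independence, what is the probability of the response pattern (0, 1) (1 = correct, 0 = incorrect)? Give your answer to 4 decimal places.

P(θ) = 1 / (1 + exp(−a(θ − b)))
P_1 = 1/(1+e^{-1.7380}) = 0.8504
P_2 = 1/(1+e^{-2.2920}) = 0.9082
L = (1−P_1) × P_2 = 0.1496 × 0.9082 = 0.13584

0.1358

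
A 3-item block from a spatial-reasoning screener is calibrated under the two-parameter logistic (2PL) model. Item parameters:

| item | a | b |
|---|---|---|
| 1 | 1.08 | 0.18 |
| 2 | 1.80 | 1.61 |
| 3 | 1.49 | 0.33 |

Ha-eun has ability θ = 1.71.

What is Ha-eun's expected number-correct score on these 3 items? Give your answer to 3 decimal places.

2.271

P(θ) = 1 / (1 + exp(−a(θ − b)))
P_1 = 1/(1+e^{-1.6524}) = 0.8392
P_2 = 1/(1+e^{-0.1800}) = 0.5449
P_3 = 1/(1+e^{-2.0562}) = 0.8866
E[score] = 0.8392 + 0.5449 + 0.8866 = 2.2707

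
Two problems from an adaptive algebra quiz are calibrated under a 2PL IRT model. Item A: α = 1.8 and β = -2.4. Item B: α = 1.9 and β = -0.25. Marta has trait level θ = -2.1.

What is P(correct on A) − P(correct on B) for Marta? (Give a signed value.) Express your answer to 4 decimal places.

0.6029

P(θ) = 1 / (1 + exp(−α(θ − β)))
P_A = 0.6318
P_B = 0.0289
P_A − P_B = 0.6029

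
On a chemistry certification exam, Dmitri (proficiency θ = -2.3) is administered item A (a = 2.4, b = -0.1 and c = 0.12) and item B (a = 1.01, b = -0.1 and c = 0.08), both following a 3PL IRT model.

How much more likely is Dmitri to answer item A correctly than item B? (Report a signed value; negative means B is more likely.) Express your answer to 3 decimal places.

P(θ) = c + (1 − c) · 1 / (1 + exp(−a(θ − b)))
P_A = 0.1245
P_B = 0.1700
P_A − P_B = -0.0455

-0.046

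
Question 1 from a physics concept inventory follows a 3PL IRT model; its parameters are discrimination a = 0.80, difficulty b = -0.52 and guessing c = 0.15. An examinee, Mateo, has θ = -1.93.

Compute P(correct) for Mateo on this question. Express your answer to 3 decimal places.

P(θ) = c + (1 − c) · 1 / (1 + exp(−a(θ − b)))
Exponent: 0.80 × (-1.93 − (-0.52)) = -1.1280
1/(1 + e^{1.1280}) = 0.2445
P = 0.15 + 0.85 × 0.2445 = 0.3579

0.358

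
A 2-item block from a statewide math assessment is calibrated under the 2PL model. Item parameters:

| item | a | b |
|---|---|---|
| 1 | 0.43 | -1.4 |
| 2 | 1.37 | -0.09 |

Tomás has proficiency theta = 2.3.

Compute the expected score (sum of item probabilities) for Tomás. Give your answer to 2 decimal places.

P(theta) = 1 / (1 + exp(−a(theta − b)))
P_1 = 1/(1+e^{-1.5910}) = 0.8308
P_2 = 1/(1+e^{-3.2743}) = 0.9635
E[score] = 0.8308 + 0.9635 = 1.7943

1.79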